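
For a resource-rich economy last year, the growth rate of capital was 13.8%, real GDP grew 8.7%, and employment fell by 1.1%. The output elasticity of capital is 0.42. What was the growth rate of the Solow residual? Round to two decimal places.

The Solow residual growth was 3.54%.

Labor's share = 1 − 0.42 = 0.58.
Capital: 0.42 × 13.8 = 5.796 pp.
Employment: 0.58 × (-1.1) = -0.638 pp.
TFP growth = 8.7 − 5.158 = 3.542%.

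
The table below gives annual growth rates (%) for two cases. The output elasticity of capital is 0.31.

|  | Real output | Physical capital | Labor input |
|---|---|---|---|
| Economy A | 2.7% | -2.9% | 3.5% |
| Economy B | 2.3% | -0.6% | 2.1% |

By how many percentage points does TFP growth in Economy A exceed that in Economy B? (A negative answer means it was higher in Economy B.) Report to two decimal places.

0.15 percentage points

Labor's share = 1 − 0.31 = 0.69.
Economy A: TFP = 2.7 + 0.899 − 2.415 = 1.184%.
Economy B: TFP = 2.3 + 0.186 − 1.449 = 1.037%.
Difference = 1.184 − (1.037) = 0.147 pp.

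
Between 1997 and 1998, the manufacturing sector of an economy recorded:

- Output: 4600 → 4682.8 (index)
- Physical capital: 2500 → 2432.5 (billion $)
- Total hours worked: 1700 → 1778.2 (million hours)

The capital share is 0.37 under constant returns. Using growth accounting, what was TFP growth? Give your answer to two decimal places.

-0.10%

Output growth = (4682.8 − 4600) / 4600 = 1.8%.
Physical capital growth = (2432.5 − 2500) / 2500 = -2.7%.
Total hours worked growth = (1778.2 − 1700) / 1700 = 4.6%.
Labor's share = 1 − 0.37 = 0.63.
Physical capital: 0.37 × (-2.7) = -0.999 pp.
Total hours worked: 0.63 × 4.6 = 2.898 pp.
TFP growth = 1.8 − 1.899 = -0.099%.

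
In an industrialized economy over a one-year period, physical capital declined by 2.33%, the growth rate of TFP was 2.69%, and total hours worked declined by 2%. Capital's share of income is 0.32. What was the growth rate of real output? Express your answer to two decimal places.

Real output growth was 0.58%.

Labor's share = 1 − 0.32 = 0.68.
Physical capital: 0.32 × (-2.33) = -0.7456 pp.
Total hours worked: 0.68 × (-2) = -1.36 pp.
Output growth = 2.69 + (-2.1056) = 0.5844%.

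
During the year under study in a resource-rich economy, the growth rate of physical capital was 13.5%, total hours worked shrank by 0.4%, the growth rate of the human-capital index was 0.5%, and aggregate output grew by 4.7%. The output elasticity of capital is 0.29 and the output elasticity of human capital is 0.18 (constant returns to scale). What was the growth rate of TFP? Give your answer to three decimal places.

0.907%

Labor's share = 1 − 0.29 − 0.18 = 0.53.
Physical capital: 0.29 × 13.5 = 3.915 pp.
The human-capital index: 0.18 × 0.5 = 0.09 pp.
Total hours worked: 0.53 × (-0.4) = -0.212 pp.
TFP growth = 4.7 − 3.793 = 0.907%.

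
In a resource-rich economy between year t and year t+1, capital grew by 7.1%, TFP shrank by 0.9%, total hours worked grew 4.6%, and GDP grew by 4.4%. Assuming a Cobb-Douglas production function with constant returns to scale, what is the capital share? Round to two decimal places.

The capital share is 0.28.

gY = gA + α·gK + (1−α)·gL, so gY − gA − gL = α(gK − gL).
4.4 + 0.9 − 4.6 = α × (7.1 − 4.6).
0.7 = 2.5 α, so α = 0.28.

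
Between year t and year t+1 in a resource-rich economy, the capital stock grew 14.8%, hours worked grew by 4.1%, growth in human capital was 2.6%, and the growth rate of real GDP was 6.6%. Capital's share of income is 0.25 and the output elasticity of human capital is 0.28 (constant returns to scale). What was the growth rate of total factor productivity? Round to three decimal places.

Labor's share = 1 − 0.25 − 0.28 = 0.47.
The capital stock: 0.25 × 14.8 = 3.7 pp.
Human capital: 0.28 × 2.6 = 0.728 pp.
Hours worked: 0.47 × 4.1 = 1.927 pp.
TFP growth = 6.6 − 6.355 = 0.245%.

0.245%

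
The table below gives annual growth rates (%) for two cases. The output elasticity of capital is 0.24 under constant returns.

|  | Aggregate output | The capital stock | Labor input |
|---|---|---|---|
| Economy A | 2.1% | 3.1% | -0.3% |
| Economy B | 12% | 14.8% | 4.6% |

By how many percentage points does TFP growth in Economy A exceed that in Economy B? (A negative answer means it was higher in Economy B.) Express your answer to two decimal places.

-3.37 percentage points

Labor's share = 1 − 0.24 = 0.76.
Economy A: TFP = 2.1 − 0.744 + 0.228 = 1.584%.
Economy B: TFP = 12 − 3.552 − 3.496 = 4.952%.
Difference = 1.584 − (4.952) = -3.368 pp.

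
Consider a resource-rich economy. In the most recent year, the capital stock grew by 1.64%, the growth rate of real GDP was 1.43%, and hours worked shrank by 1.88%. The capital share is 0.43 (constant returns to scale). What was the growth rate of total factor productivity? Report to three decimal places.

1.796%

Labor's share = 1 − 0.43 = 0.57.
The capital stock: 0.43 × 1.64 = 0.7052 pp.
Hours worked: 0.57 × (-1.88) = -1.0716 pp.
TFP growth = 1.43 + 0.3664 = 1.7964%.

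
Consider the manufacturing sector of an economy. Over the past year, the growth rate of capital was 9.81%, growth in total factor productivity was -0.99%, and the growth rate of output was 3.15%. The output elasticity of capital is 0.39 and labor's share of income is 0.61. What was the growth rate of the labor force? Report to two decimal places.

Labor's share = 1 − 0.39 = 0.61.
gY = gA + 0.39×9.81 + 0.61×g.
0.61×g = 3.15 + 0.99 − 3.8259 = 0.3141.
g = 0.3141 / 0.61 = 0.5149%.

0.51%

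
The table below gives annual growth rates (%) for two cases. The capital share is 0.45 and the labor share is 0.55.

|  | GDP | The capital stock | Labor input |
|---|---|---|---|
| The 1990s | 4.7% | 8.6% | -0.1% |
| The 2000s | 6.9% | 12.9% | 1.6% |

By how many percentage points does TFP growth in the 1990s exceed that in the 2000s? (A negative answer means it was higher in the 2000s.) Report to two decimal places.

Labor's share = 1 − 0.45 = 0.55.
The 1990s: TFP = 4.7 − 3.87 + 0.055 = 0.885%.
The 2000s: TFP = 6.9 − 5.805 − 0.88 = 0.215%.
Difference = 0.885 − (0.215) = 0.67 pp.

0.67 percentage points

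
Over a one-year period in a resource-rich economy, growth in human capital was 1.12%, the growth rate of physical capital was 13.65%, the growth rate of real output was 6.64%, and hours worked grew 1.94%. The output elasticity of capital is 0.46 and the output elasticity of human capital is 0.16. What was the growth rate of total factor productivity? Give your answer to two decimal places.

-0.56%

Labor's share = 1 − 0.46 − 0.16 = 0.38.
Physical capital: 0.46 × 13.65 = 6.279 pp.
Human capital: 0.16 × 1.12 = 0.1792 pp.
Hours worked: 0.38 × 1.94 = 0.7372 pp.
TFP growth = 6.64 − 7.1954 = -0.5554%.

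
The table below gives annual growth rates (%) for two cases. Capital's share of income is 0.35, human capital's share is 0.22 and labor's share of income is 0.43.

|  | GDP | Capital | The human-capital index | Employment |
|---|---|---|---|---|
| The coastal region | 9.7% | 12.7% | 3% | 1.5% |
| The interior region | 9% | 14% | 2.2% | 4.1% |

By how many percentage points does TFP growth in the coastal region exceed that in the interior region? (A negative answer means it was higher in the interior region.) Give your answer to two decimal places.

Labor's share = 1 − 0.35 − 0.22 = 0.43.
The coastal region: TFP = 9.7 − 4.445 − 0.66 − 0.645 = 3.95%.
The interior region: TFP = 9 − 4.9 − 0.484 − 1.763 = 1.853%.
Difference = 3.95 − (1.853) = 2.097 pp.

2.10 percentage points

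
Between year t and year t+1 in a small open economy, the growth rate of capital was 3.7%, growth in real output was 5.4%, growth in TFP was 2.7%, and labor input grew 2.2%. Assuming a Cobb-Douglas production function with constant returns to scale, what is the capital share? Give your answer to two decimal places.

The capital share is 0.33.

gY = gA + α·gK + (1−α)·gL, so gY − gA − gL = α(gK − gL).
5.4 − 2.7 − 2.2 = α × (3.7 − 2.2).
0.5 = 1.5 α, so α = 0.3333.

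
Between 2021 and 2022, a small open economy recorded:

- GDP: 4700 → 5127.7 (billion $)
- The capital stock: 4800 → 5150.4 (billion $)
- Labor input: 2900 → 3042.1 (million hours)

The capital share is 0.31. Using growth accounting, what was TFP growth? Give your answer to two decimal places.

GDP growth = (5127.7 − 4700) / 4700 = 9.1%.
The capital stock growth = (5150.4 − 4800) / 4800 = 7.3%.
Labor input growth = (3042.1 − 2900) / 2900 = 4.9%.
Labor's share = 1 − 0.31 = 0.69.
The capital stock: 0.31 × 7.3 = 2.263 pp.
Labor input: 0.69 × 4.9 = 3.381 pp.
TFP growth = 9.1 − 5.644 = 3.456%.

3.46%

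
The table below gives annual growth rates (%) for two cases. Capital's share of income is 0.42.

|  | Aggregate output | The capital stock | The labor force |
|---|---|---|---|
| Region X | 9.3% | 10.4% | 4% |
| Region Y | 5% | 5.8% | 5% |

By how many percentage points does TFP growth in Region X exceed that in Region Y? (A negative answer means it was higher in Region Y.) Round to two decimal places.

2.95 percentage points

Labor's share = 1 − 0.42 = 0.58.
Region X: TFP = 9.3 − 4.368 − 2.32 = 2.612%.
Region Y: TFP = 5 − 2.436 − 2.9 = -0.336%.
Difference = 2.612 − (-0.336) = 2.948 pp.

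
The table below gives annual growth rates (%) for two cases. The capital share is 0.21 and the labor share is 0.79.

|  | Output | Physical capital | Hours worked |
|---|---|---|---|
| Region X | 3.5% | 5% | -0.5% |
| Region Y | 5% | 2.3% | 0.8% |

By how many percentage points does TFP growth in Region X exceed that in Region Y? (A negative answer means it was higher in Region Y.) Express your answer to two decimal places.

-1.04 percentage points

Labor's share = 1 − 0.21 = 0.79.
Region X: TFP = 3.5 − 1.05 + 0.395 = 2.845%.
Region Y: TFP = 5 − 0.483 − 0.632 = 3.885%.
Difference = 2.845 − (3.885) = -1.04 pp.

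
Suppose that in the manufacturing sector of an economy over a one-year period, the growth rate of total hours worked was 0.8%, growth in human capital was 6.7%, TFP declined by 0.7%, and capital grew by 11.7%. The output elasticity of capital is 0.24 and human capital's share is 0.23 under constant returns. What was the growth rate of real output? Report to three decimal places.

4.073%

Labor's share = 1 − 0.24 − 0.23 = 0.53.
Capital: 0.24 × 11.7 = 2.808 pp.
Human capital: 0.23 × 6.7 = 1.541 pp.
Total hours worked: 0.53 × 0.8 = 0.424 pp.
Output growth = -0.7 + 4.773 = 4.073%.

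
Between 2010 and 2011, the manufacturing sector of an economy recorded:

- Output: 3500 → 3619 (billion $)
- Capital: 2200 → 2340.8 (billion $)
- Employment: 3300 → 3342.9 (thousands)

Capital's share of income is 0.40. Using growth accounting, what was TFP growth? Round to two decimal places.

0.06%

Output growth = (3619 − 3500) / 3500 = 3.4%.
Capital growth = (2340.8 − 2200) / 2200 = 6.4%.
Employment growth = (3342.9 − 3300) / 3300 = 1.3%.
Labor's share = 1 − 0.4 = 0.6.
Capital: 0.4 × 6.4 = 2.56 pp.
Employment: 0.6 × 1.3 = 0.78 pp.
TFP growth = 3.4 − 3.34 = 0.06%.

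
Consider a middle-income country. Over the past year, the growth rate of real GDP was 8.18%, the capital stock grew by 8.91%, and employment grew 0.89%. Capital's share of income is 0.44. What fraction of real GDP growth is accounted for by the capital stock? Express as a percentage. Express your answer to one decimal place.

The capital stock contributed 0.44 × 8.91 = 3.9204 pp.
Share of growth = 3.9204 / 8.18 × 100 = 47.927%.

47.9%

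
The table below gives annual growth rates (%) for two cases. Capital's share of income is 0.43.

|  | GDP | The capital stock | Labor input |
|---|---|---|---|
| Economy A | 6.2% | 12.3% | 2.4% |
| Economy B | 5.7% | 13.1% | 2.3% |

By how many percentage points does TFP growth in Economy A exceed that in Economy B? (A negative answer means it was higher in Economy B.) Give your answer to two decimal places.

0.79 percentage points

Labor's share = 1 − 0.43 = 0.57.
Economy A: TFP = 6.2 − 5.289 − 1.368 = -0.457%.
Economy B: TFP = 5.7 − 5.633 − 1.311 = -1.244%.
Difference = -0.457 − (-1.244) = 0.787 pp.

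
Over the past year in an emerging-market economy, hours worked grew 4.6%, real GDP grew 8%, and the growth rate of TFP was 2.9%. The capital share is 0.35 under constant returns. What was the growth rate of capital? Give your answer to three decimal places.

6.029%

Labor's share = 1 − 0.35 = 0.65.
gY = gA + 0.65×4.6 + 0.35×g.
0.35×g = 8 − 2.9 − 2.99 = 2.11.
g = 2.11 / 0.35 = 6.02857%.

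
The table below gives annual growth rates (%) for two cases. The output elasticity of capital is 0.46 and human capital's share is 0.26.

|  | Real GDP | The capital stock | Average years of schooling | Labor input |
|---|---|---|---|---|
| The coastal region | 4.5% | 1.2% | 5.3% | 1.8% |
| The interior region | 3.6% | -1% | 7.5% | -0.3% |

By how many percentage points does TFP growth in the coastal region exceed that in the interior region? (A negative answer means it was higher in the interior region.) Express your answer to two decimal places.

-0.13 percentage points

Labor's share = 1 − 0.46 − 0.26 = 0.28.
The coastal region: TFP = 4.5 − 0.552 − 1.378 − 0.504 = 2.066%.
The interior region: TFP = 3.6 + 0.46 − 1.95 + 0.084 = 2.194%.
Difference = 2.066 − (2.194) = -0.128 pp.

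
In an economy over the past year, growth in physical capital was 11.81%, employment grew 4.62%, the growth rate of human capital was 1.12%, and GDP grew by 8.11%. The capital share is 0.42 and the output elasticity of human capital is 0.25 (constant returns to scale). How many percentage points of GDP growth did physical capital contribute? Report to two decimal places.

4.96 percentage points

Contribution = share × growth = 0.42 × 11.81 = 4.9602 pp.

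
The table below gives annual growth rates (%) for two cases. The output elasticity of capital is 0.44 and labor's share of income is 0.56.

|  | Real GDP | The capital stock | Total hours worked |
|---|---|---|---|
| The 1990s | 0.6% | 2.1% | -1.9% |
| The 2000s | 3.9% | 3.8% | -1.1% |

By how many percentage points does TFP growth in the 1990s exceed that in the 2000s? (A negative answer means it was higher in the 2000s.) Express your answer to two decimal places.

Labor's share = 1 − 0.44 = 0.56.
The 1990s: TFP = 0.6 − 0.924 + 1.064 = 0.74%.
The 2000s: TFP = 3.9 − 1.672 + 0.616 = 2.844%.
Difference = 0.74 − (2.844) = -2.104 pp.

-2.10 percentage points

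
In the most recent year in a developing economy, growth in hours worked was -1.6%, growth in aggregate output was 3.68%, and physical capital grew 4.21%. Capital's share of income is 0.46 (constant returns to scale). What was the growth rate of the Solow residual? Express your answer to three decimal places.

Labor's share = 1 − 0.46 = 0.54.
Physical capital: 0.46 × 4.21 = 1.9366 pp.
Hours worked: 0.54 × (-1.6) = -0.864 pp.
TFP growth = 3.68 − 1.0726 = 2.6074%.

2.607%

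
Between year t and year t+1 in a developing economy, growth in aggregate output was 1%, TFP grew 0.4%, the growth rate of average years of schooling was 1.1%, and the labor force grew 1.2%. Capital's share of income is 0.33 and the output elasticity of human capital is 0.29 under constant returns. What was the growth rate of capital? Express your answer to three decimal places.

Labor's share = 1 − 0.33 − 0.29 = 0.38.
gY = gA + 0.29×1.1 + 0.38×1.2 + 0.33×g.
0.33×g = 1 − 0.4 − 0.775 = -0.175.
g = -0.175 / 0.33 = -0.5303%.

-0.530%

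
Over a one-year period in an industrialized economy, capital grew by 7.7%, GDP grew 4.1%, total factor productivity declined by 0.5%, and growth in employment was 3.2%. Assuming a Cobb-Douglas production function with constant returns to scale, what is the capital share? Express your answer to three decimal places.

gY = gA + α·gK + (1−α)·gL, so gY − gA − gL = α(gK − gL).
4.1 + 0.5 − 3.2 = α × (7.7 − 3.2).
1.4 = 4.5 α, so α = 0.31111.

The capital share is 0.311.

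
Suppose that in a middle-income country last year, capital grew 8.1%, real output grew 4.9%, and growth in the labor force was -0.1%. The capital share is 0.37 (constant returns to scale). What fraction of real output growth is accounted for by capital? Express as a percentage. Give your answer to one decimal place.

Capital contributed 0.37 × 8.1 = 2.997 pp.
Share of growth = 2.997 / 4.9 × 100 = 61.163%.

61.2%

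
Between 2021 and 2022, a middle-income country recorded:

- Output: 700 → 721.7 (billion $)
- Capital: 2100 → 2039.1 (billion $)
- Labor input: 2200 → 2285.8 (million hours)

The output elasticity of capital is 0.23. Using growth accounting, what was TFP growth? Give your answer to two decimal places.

TFP grew 0.76%.

Output growth = (721.7 − 700) / 700 = 3.1%.
Capital growth = (2039.1 − 2100) / 2100 = -2.9%.
Labor input growth = (2285.8 − 2200) / 2200 = 3.9%.
Labor's share = 1 − 0.23 = 0.77.
Capital: 0.23 × (-2.9) = -0.667 pp.
Labor input: 0.77 × 3.9 = 3.003 pp.
TFP growth = 3.1 − 2.336 = 0.764%.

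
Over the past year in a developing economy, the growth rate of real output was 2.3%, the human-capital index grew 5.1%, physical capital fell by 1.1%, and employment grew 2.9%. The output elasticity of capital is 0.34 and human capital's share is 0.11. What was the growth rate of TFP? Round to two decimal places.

TFP growth was 0.52%.

Labor's share = 1 − 0.34 − 0.11 = 0.55.
Physical capital: 0.34 × (-1.1) = -0.374 pp.
The human-capital index: 0.11 × 5.1 = 0.561 pp.
Employment: 0.55 × 2.9 = 1.595 pp.
TFP growth = 2.3 − 1.782 = 0.518%.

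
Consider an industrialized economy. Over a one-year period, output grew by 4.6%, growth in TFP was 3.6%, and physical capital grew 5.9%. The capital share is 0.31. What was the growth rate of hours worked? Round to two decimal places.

Labor's share = 1 − 0.31 = 0.69.
gY = gA + 0.31×5.9 + 0.69×g.
0.69×g = 4.6 − 3.6 − 1.829 = -0.829.
g = -0.829 / 0.69 = -1.2014%.

-1.20%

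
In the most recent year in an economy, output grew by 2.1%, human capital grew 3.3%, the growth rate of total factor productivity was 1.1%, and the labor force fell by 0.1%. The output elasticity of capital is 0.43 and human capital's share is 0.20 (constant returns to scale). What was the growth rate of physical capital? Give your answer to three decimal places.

0.877%

Labor's share = 1 − 0.43 − 0.2 = 0.37.
gY = gA + 0.2×3.3 + 0.37×(-0.1) + 0.43×g.
0.43×g = 2.1 − 1.1 − 0.623 = 0.377.
g = 0.377 / 0.43 = 0.87674%.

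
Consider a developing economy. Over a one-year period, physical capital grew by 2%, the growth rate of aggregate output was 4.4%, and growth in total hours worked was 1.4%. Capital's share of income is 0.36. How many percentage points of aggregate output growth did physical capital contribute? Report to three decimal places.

Contribution = share × growth = 0.36 × 2 = 0.72 pp.

0.720 percentage points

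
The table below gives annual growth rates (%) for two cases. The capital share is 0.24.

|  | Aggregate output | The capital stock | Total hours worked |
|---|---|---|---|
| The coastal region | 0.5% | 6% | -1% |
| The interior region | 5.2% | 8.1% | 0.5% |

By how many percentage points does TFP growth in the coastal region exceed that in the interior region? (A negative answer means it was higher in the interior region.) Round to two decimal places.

-3.06 percentage points

Labor's share = 1 − 0.24 = 0.76.
The coastal region: TFP = 0.5 − 1.44 + 0.76 = -0.18%.
The interior region: TFP = 5.2 − 1.944 − 0.38 = 2.876%.
Difference = -0.18 − (2.876) = -3.056 pp.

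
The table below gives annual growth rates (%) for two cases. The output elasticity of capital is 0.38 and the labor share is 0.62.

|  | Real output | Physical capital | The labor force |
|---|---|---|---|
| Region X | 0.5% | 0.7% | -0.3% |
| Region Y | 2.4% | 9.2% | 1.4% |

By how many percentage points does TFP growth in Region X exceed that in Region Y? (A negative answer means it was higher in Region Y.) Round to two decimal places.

2.38 percentage points

Labor's share = 1 − 0.38 = 0.62.
Region X: TFP = 0.5 − 0.266 + 0.186 = 0.42%.
Region Y: TFP = 2.4 − 3.496 − 0.868 = -1.964%.
Difference = 0.42 − (-1.964) = 2.384 pp.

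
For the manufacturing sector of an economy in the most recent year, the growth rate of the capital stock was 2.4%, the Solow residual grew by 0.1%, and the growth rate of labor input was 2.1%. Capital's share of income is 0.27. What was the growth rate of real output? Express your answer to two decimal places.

Labor's share = 1 − 0.27 = 0.73.
The capital stock: 0.27 × 2.4 = 0.648 pp.
Labor input: 0.73 × 2.1 = 1.533 pp.
Output growth = 0.1 + 2.181 = 2.281%.

2.28%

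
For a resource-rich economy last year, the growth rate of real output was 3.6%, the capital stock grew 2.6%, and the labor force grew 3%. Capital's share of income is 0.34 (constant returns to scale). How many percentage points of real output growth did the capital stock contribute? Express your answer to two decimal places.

0.88 pp

Contribution = share × growth = 0.34 × 2.6 = 0.884 pp.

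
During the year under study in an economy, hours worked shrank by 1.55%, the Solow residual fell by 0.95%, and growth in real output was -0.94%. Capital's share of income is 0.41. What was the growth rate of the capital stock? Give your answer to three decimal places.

Labor's share = 1 − 0.41 = 0.59.
gY = gA + 0.59×(-1.55) + 0.41×g.
0.41×g = -0.94 + 0.95 + 0.9145 = 0.9245.
g = 0.9245 / 0.41 = 2.25488%.

2.255%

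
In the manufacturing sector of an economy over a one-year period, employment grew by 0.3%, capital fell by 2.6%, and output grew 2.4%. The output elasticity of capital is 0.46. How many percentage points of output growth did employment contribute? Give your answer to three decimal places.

0.162 pp

Labor's share = 1 − 0.46 = 0.54.
Contribution = share × growth = 0.54 × 0.3 = 0.162 pp.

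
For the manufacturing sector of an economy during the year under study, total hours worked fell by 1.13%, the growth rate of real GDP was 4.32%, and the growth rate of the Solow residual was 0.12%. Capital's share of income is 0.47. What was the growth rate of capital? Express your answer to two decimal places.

Labor's share = 1 − 0.47 = 0.53.
gY = gA + 0.53×(-1.13) + 0.47×g.
0.47×g = 4.32 − 0.12 + 0.5989 = 4.7989.
g = 4.7989 / 0.47 = 10.2104%.

10.21%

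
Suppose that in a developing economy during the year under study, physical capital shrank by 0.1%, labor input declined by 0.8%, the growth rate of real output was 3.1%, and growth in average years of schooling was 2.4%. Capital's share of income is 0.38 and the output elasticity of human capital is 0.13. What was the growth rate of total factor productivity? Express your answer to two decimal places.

Total factor productivity growth was 3.22%.

Labor's share = 1 − 0.38 − 0.13 = 0.49.
Physical capital: 0.38 × (-0.1) = -0.038 pp.
Average years of schooling: 0.13 × 2.4 = 0.312 pp.
Labor input: 0.49 × (-0.8) = -0.392 pp.
TFP growth = 3.1 + 0.118 = 3.218%.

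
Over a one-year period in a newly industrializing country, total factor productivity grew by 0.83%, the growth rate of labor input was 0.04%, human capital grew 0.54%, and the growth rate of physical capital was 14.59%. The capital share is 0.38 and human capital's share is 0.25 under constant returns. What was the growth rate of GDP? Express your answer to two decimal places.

Labor's share = 1 − 0.38 − 0.25 = 0.37.
Physical capital: 0.38 × 14.59 = 5.5442 pp.
Human capital: 0.25 × 0.54 = 0.135 pp.
Labor input: 0.37 × 0.04 = 0.0148 pp.
Output growth = 0.83 + 5.694 = 6.524%.

GDP grew 6.52%.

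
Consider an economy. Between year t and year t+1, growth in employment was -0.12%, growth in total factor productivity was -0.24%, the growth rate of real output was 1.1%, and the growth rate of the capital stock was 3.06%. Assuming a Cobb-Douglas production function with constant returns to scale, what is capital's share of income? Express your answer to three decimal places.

gY = gA + α·gK + (1−α)·gL, so gY − gA − gL = α(gK − gL).
1.1 + 0.24 + 0.12 = α × (3.06 − (-0.12)).
1.46 = 3.18 α, so α = 0.45912.

0.459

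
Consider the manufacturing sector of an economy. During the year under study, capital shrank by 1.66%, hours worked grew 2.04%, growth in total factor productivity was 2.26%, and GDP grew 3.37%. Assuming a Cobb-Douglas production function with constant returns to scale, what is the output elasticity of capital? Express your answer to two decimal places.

gY = gA + α·gK + (1−α)·gL, so gY − gA − gL = α(gK − gL).
3.37 − 2.26 − 2.04 = α × (-1.66 − 2.04).
-0.93 = -3.7 α, so α = 0.2514.

α = 0.25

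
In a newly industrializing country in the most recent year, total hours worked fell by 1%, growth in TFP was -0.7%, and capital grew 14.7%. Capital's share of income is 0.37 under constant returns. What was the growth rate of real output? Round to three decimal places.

Labor's share = 1 − 0.37 = 0.63.
Capital: 0.37 × 14.7 = 5.439 pp.
Total hours worked: 0.63 × (-1) = -0.63 pp.
Output growth = -0.7 + 4.809 = 4.109%.

4.109%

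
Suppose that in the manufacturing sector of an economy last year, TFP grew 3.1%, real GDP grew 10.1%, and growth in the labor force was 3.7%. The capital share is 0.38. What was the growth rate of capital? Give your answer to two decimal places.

Labor's share = 1 − 0.38 = 0.62.
gY = gA + 0.62×3.7 + 0.38×g.
0.38×g = 10.1 − 3.1 − 2.294 = 4.706.
g = 4.706 / 0.38 = 12.3842%.

12.38%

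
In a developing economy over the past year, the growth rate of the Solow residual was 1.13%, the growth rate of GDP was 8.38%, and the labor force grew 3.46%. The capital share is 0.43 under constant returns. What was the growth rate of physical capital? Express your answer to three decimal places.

Labor's share = 1 − 0.43 = 0.57.
gY = gA + 0.57×3.46 + 0.43×g.
0.43×g = 8.38 − 1.13 − 1.9722 = 5.2778.
g = 5.2778 / 0.43 = 12.27395%.

12.274%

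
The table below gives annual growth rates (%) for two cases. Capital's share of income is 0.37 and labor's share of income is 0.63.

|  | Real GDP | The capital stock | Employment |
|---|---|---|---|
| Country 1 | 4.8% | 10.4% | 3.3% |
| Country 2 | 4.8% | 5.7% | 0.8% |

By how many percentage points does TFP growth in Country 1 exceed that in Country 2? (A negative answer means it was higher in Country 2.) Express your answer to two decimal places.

-3.31 percentage points

Labor's share = 1 − 0.37 = 0.63.
Country 1: TFP = 4.8 − 3.848 − 2.079 = -1.127%.
Country 2: TFP = 4.8 − 2.109 − 0.504 = 2.187%.
Difference = -1.127 − (2.187) = -3.314 pp.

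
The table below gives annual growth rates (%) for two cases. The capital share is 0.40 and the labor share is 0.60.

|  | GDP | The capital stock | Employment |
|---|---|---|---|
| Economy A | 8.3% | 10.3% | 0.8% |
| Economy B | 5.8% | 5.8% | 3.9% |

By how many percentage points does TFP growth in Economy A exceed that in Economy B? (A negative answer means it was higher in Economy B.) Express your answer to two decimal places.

Labor's share = 1 − 0.4 = 0.6.
Economy A: TFP = 8.3 − 4.12 − 0.48 = 3.7%.
Economy B: TFP = 5.8 − 2.32 − 2.34 = 1.14%.
Difference = 3.7 − (1.14) = 2.56 pp.

2.56 percentage points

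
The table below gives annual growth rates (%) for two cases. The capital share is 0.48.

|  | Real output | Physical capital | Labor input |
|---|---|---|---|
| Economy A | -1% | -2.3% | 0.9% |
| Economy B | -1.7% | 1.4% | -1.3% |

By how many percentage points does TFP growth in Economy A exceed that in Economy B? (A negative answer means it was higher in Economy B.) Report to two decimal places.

Labor's share = 1 − 0.48 = 0.52.
Economy A: TFP = -1 + 1.104 − 0.468 = -0.364%.
Economy B: TFP = -1.7 − 0.672 + 0.676 = -1.696%.
Difference = -0.364 − (-1.696) = 1.332 pp.

1.33 percentage points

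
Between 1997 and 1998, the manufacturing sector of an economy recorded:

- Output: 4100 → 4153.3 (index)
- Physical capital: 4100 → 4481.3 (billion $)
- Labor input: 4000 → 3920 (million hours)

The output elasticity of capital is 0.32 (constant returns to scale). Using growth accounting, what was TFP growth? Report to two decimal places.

-0.32%

Output growth = (4153.3 − 4100) / 4100 = 1.3%.
Physical capital growth = (4481.3 − 4100) / 4100 = 9.3%.
Labor input growth = (3920 − 4000) / 4000 = -2%.
Labor's share = 1 − 0.32 = 0.68.
Physical capital: 0.32 × 9.3 = 2.976 pp.
Labor input: 0.68 × (-2) = -1.36 pp.
TFP growth = 1.3 − 1.616 = -0.316%.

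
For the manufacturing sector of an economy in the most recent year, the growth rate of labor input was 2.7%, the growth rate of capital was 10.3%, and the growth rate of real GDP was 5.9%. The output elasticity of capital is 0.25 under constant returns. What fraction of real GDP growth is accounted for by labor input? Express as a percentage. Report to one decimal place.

34.3%

Labor's share = 1 − 0.25 = 0.75.
Labor input contributed 0.75 × 2.7 = 2.025 pp.
Share of growth = 2.025 / 5.9 × 100 = 34.322%.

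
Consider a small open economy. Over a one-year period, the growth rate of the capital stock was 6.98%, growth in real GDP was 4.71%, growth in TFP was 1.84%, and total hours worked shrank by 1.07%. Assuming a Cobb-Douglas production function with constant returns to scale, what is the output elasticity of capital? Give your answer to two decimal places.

The output elasticity of capital is 0.49.

gY = gA + α·gK + (1−α)·gL, so gY − gA − gL = α(gK − gL).
4.71 − 1.84 + 1.07 = α × (6.98 − (-1.07)).
3.94 = 8.05 α, so α = 0.4894.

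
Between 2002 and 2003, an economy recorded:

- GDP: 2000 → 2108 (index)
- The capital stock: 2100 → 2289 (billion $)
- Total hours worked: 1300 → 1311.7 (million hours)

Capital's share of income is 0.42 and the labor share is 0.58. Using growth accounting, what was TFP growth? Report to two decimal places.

GDP growth = (2108 − 2000) / 2000 = 5.4%.
The capital stock growth = (2289 − 2100) / 2100 = 9%.
Total hours worked growth = (1311.7 − 1300) / 1300 = 0.9%.
Labor's share = 1 − 0.42 = 0.58.
The capital stock: 0.42 × 9 = 3.78 pp.
Total hours worked: 0.58 × 0.9 = 0.522 pp.
TFP growth = 5.4 − 4.302 = 1.098%.

TFP grew 1.10%.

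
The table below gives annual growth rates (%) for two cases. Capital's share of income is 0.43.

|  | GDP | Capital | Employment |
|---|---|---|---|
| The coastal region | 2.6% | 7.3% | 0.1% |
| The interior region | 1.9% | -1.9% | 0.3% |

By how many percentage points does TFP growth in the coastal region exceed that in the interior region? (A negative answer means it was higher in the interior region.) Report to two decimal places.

-3.14 percentage points

Labor's share = 1 − 0.43 = 0.57.
The coastal region: TFP = 2.6 − 3.139 − 0.057 = -0.596%.
The interior region: TFP = 1.9 + 0.817 − 0.171 = 2.546%.
Difference = -0.596 − (2.546) = -3.142 pp.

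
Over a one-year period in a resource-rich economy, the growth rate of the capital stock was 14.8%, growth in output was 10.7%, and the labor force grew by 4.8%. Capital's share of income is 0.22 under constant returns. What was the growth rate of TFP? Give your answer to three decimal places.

TFP grew 3.700%.

Labor's share = 1 − 0.22 = 0.78.
The capital stock: 0.22 × 14.8 = 3.256 pp.
The labor force: 0.78 × 4.8 = 3.744 pp.
TFP growth = 10.7 − 7 = 3.7%.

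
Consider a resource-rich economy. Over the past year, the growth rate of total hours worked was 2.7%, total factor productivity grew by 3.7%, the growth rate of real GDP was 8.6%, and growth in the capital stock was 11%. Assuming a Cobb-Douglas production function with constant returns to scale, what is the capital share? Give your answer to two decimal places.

0.27

gY = gA + α·gK + (1−α)·gL, so gY − gA − gL = α(gK − gL).
8.6 − 3.7 − 2.7 = α × (11 − 2.7).
2.2 = 8.3 α, so α = 0.2651.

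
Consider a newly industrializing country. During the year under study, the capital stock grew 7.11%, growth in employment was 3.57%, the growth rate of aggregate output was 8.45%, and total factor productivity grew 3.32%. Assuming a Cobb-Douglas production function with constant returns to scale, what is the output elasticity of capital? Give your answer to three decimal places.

gY = gA + α·gK + (1−α)·gL, so gY − gA − gL = α(gK − gL).
8.45 − 3.32 − 3.57 = α × (7.11 − 3.57).
1.56 = 3.54 α, so α = 0.44068.

α = 0.441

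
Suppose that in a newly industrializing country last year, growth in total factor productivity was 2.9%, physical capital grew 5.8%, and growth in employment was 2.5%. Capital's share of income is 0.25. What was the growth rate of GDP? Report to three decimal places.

Labor's share = 1 − 0.25 = 0.75.
Physical capital: 0.25 × 5.8 = 1.45 pp.
Employment: 0.75 × 2.5 = 1.875 pp.
Output growth = 2.9 + 3.325 = 6.225%.

6.225%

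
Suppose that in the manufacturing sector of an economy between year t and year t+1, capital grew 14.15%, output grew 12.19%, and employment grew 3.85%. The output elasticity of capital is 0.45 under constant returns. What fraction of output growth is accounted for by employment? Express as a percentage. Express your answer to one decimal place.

17.4%

Labor's share = 1 − 0.45 = 0.55.
Employment contributed 0.55 × 3.85 = 2.1175 pp.
Share of growth = 2.1175 / 12.19 × 100 = 17.371%.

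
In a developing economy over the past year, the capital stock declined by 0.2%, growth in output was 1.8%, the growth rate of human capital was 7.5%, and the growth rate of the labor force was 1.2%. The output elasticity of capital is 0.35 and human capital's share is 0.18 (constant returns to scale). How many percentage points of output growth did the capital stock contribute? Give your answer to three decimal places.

-0.070 pp

Contribution = share × growth = 0.35 × (-0.2) = -0.07 pp.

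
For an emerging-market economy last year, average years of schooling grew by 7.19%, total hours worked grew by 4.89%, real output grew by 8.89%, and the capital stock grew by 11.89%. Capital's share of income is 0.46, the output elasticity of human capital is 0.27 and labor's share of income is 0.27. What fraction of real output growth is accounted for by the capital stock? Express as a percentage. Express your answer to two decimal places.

The capital stock contributed 0.46 × 11.89 = 5.4694 pp.
Share of growth = 5.4694 / 8.89 × 100 = 61.5231%.

The capital stock accounted for 61.52% of growth.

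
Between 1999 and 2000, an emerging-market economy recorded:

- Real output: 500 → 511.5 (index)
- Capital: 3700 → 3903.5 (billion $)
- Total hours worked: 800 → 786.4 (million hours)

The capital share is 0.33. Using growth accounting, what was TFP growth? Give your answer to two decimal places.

TFP grew 1.62%.

Real output growth = (511.5 − 500) / 500 = 2.3%.
Capital growth = (3903.5 − 3700) / 3700 = 5.5%.
Total hours worked growth = (786.4 − 800) / 800 = -1.7%.
Labor's share = 1 − 0.33 = 0.67.
Capital: 0.33 × 5.5 = 1.815 pp.
Total hours worked: 0.67 × (-1.7) = -1.139 pp.
TFP growth = 2.3 − 0.676 = 1.624%.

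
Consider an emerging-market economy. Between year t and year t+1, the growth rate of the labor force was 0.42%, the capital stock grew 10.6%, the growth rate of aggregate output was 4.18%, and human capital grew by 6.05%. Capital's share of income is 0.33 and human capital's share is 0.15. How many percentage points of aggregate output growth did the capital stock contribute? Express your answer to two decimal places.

3.50 percentage points

Contribution = share × growth = 0.33 × 10.6 = 3.498 pp.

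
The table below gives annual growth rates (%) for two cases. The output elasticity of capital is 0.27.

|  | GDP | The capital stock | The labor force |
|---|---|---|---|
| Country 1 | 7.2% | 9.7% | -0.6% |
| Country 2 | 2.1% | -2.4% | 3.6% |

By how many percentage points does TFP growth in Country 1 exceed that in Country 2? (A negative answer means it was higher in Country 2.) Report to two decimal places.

4.90 percentage points

Labor's share = 1 − 0.27 = 0.73.
Country 1: TFP = 7.2 − 2.619 + 0.438 = 5.019%.
Country 2: TFP = 2.1 + 0.648 − 2.628 = 0.12%.
Difference = 5.019 − (0.12) = 4.899 pp.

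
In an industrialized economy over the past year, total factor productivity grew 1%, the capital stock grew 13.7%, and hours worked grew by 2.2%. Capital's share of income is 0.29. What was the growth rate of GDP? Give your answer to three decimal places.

6.535%

Labor's share = 1 − 0.29 = 0.71.
The capital stock: 0.29 × 13.7 = 3.973 pp.
Hours worked: 0.71 × 2.2 = 1.562 pp.
Output growth = 1 + 5.535 = 6.535%.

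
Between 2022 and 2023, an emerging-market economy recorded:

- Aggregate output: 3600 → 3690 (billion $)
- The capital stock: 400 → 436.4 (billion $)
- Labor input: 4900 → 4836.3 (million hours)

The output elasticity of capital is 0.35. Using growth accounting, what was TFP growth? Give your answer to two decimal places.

Aggregate output growth = (3690 − 3600) / 3600 = 2.5%.
The capital stock growth = (436.4 − 400) / 400 = 9.1%.
Labor input growth = (4836.3 − 4900) / 4900 = -1.3%.
Labor's share = 1 − 0.35 = 0.65.
The capital stock: 0.35 × 9.1 = 3.185 pp.
Labor input: 0.65 × (-1.3) = -0.845 pp.
TFP growth = 2.5 − 2.34 = 0.16%.

TFP grew 0.16%.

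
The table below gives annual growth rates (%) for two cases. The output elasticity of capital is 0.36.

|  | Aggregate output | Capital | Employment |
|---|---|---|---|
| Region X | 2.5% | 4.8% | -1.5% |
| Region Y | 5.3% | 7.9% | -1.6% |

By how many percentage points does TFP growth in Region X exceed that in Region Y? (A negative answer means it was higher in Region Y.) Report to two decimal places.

-1.75 percentage points

Labor's share = 1 − 0.36 = 0.64.
Region X: TFP = 2.5 − 1.728 + 0.96 = 1.732%.
Region Y: TFP = 5.3 − 2.844 + 1.024 = 3.48%.
Difference = 1.732 − (3.48) = -1.748 pp.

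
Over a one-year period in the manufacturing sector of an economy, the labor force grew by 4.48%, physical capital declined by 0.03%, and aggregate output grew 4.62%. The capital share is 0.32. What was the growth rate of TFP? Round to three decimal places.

Labor's share = 1 − 0.32 = 0.68.
Physical capital: 0.32 × (-0.03) = -0.0096 pp.
The labor force: 0.68 × 4.48 = 3.0464 pp.
TFP growth = 4.62 − 3.0368 = 1.5832%.

1.583%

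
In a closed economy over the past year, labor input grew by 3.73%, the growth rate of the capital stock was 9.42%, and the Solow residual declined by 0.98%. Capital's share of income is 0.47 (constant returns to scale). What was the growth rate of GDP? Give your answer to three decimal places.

Labor's share = 1 − 0.47 = 0.53.
The capital stock: 0.47 × 9.42 = 4.4274 pp.
Labor input: 0.53 × 3.73 = 1.9769 pp.
Output growth = -0.98 + 6.4043 = 5.4243%.

5.424%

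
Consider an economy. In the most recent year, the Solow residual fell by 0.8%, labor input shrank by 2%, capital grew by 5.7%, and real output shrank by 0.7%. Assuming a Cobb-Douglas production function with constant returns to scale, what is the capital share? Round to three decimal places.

gY = gA + α·gK + (1−α)·gL, so gY − gA − gL = α(gK − gL).
-0.7 + 0.8 + 2 = α × (5.7 − (-2)).
2.1 = 7.7 α, so α = 0.27273.

The capital share is 0.273.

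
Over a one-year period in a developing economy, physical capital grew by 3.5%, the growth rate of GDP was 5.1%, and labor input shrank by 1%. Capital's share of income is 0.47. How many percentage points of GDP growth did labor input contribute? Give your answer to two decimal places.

Labor's share = 1 − 0.47 = 0.53.
Contribution = share × growth = 0.53 × (-1) = -0.53 pp.

-0.53 pp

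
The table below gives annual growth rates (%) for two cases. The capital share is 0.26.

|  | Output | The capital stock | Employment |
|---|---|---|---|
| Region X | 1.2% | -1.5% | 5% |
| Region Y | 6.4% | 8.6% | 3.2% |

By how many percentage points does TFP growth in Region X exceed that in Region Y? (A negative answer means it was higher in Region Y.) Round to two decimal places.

-3.91 percentage points

Labor's share = 1 − 0.26 = 0.74.
Region X: TFP = 1.2 + 0.39 − 3.7 = -2.11%.
Region Y: TFP = 6.4 − 2.236 − 2.368 = 1.796%.
Difference = -2.11 − (1.796) = -3.906 pp.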